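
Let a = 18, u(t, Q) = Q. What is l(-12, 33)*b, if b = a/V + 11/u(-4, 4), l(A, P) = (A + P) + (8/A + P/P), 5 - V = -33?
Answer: 3920/57 ≈ 68.772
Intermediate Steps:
V = 38 (V = 5 - 1*(-33) = 5 + 33 = 38)
l(A, P) = 1 + A + P + 8/A (l(A, P) = (A + P) + (8/A + 1) = (A + P) + (1 + 8/A) = 1 + A + P + 8/A)
b = 245/76 (b = 18/38 + 11/4 = 18*(1/38) + 11*(1/4) = 9/19 + 11/4 = 245/76 ≈ 3.2237)
l(-12, 33)*b = (1 - 12 + 33 + 8/(-12))*(245/76) = (1 - 12 + 33 + 8*(-1/12))*(245/76) = (1 - 12 + 33 - 2/3)*(245/76) = (64/3)*(245/76) = 3920/57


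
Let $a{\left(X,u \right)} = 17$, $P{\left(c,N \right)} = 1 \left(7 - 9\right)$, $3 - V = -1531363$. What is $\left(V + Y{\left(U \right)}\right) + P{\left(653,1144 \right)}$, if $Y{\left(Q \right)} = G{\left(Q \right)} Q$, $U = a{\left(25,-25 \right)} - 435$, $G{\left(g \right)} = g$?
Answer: $1706088$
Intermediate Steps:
$V = 1531366$ ($V = 3 - -1531363 = 3 + 1531363 = 1531366$)
$P{\left(c,N \right)} = -2$ ($P{\left(c,N \right)} = 1 \left(-2\right) = -2$)
$U = -418$ ($U = 17 - 435 = -418$)
$Y{\left(Q \right)} = Q^{2}$ ($Y{\left(Q \right)} = Q Q = Q^{2}$)
$\left(V + Y{\left(U \right)}\right) + P{\left(653,1144 \right)} = \left(1531366 + \left(-418\right)^{2}\right) - 2 = \left(1531366 + 174724\right) - 2 = 1706090 - 2 = 1706088$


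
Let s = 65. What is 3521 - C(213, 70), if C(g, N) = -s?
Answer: 3586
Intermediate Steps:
C(g, N) = -65 (C(g, N) = -1*65 = -65)
3521 - C(213, 70) = 3521 - 1*(-65) = 3521 + 65 = 3586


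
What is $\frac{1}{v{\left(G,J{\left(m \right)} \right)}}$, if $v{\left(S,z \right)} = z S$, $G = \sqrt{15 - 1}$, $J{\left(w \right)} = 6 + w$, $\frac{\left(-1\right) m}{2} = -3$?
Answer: $\frac{\sqrt{14}}{168} \approx 0.022272$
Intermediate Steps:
$m = 6$ ($m = \left(-2\right) \left(-3\right) = 6$)
$G = \sqrt{14} \approx 3.7417$
$v{\left(S,z \right)} = S z$
$\frac{1}{v{\left(G,J{\left(m \right)} \right)}} = \frac{1}{\sqrt{14} \left(6 + 6\right)} = \frac{1}{\sqrt{14} \cdot 12} = \frac{1}{12 \sqrt{14}} = \frac{\sqrt{14}}{168}$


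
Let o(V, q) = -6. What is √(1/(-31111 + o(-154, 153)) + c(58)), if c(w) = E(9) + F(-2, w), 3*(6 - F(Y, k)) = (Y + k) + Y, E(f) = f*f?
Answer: 16*√310319/1073 ≈ 8.3066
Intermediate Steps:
E(f) = f²
F(Y, k) = 6 - 2*Y/3 - k/3 (F(Y, k) = 6 - ((Y + k) + Y)/3 = 6 - (k + 2*Y)/3 = 6 + (-2*Y/3 - k/3) = 6 - 2*Y/3 - k/3)
c(w) = 265/3 - w/3 (c(w) = 9² + (6 - ⅔*(-2) - w/3) = 81 + (6 + 4/3 - w/3) = 81 + (22/3 - w/3) = 265/3 - w/3)
√(1/(-31111 + o(-154, 153)) + c(58)) = √(1/(-31111 - 6) + (265/3 - ⅓*58)) = √(1/(-31117) + (265/3 - 58/3)) = √(-1/31117 + 69) = √(2147072/31117) = 16*√310319/1073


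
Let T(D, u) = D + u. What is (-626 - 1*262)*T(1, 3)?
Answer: -3552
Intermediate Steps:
(-626 - 1*262)*T(1, 3) = (-626 - 1*262)*(1 + 3) = (-626 - 262)*4 = -888*4 = -3552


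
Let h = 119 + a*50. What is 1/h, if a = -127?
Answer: -1/6231 ≈ -0.00016049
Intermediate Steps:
h = -6231 (h = 119 - 127*50 = 119 - 6350 = -6231)
1/h = 1/(-6231) = -1/6231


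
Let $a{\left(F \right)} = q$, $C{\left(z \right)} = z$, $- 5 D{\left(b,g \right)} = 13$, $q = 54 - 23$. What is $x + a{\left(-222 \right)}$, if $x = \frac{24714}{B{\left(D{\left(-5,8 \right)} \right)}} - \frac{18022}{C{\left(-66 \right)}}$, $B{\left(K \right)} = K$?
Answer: $- \frac{3947368}{429} \approx -9201.3$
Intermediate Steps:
$q = 31$ ($q = 54 - 23 = 31$)
$D{\left(b,g \right)} = - \frac{13}{5}$ ($D{\left(b,g \right)} = \left(- \frac{1}{5}\right) 13 = - \frac{13}{5}$)
$a{\left(F \right)} = 31$
$x = - \frac{3960667}{429}$ ($x = \frac{24714}{- \frac{13}{5}} - \frac{18022}{-66} = 24714 \left(- \frac{5}{13}\right) - - \frac{9011}{33} = - \frac{123570}{13} + \frac{9011}{33} = - \frac{3960667}{429} \approx -9232.3$)
$x + a{\left(-222 \right)} = - \frac{3960667}{429} + 31 = - \frac{3947368}{429}$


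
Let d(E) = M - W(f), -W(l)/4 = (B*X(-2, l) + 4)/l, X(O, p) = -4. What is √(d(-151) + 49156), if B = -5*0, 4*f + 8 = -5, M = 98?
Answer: √8323094/13 ≈ 221.92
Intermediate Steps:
f = -13/4 (f = -2 + (¼)*(-5) = -2 - 5/4 = -13/4 ≈ -3.2500)
B = 0
W(l) = -16/l (W(l) = -4*(0*(-4) + 4)/l = -4*(0 + 4)/l = -16/l)
d(E) = 1210/13 (d(E) = 98 - (-16)/(-13/4) = 98 - (-16)*(-4)/13 = 98 - 1*64/13 = 98 - 64/13 = 1210/13)
√(d(-151) + 49156) = √(1210/13 + 49156) = √(640238/13) = √8323094/13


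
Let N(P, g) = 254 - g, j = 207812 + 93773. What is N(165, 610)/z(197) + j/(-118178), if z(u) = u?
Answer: -101483613/23281066 ≈ -4.3591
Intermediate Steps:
j = 301585
N(165, 610)/z(197) + j/(-118178) = (254 - 1*610)/197 + 301585/(-118178) = (254 - 610)*(1/197) + 301585*(-1/118178) = -356*1/197 - 301585/118178 = -356/197 - 301585/118178 = -101483613/23281066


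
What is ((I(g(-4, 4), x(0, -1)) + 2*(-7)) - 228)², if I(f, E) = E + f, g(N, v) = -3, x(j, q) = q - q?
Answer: 60025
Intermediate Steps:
x(j, q) = 0
((I(g(-4, 4), x(0, -1)) + 2*(-7)) - 228)² = (((0 - 3) + 2*(-7)) - 228)² = ((-3 - 14) - 228)² = (-17 - 228)² = (-245)² = 60025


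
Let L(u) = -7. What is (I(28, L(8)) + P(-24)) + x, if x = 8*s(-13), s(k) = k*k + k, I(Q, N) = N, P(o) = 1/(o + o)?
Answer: 59567/48 ≈ 1241.0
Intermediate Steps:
P(o) = 1/(2*o)
s(k) = k + k² (s(k) = k² + k = k + k²)
x = 1248 (x = 8*(-13*(1 - 13)) = 8*(-13*(-12)) = 8*156 = 1248)
(I(28, L(8)) + P(-24)) + x = (-7 + (½)/(-24)) + 1248 = (-7 + (½)*(-1/24)) + 1248 = (-7 - 1/48) + 1248 = -337/48 + 1248 = 59567/48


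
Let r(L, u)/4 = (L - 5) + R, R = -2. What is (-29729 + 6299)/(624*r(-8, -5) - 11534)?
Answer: 11715/24487 ≈ 0.47842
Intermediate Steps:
r(L, u) = -28 + 4*L (r(L, u) = 4*((L - 5) - 2) = 4*((-5 + L) - 2) = 4*(-7 + L) = -28 + 4*L)
(-29729 + 6299)/(624*r(-8, -5) - 11534) = (-29729 + 6299)/(624*(-28 + 4*(-8)) - 11534) = -23430/(624*(-28 - 32) - 11534) = -23430/(624*(-60) - 11534) = -23430/(-37440 - 11534) = -23430/(-48974) = -23430*(-1/48974) = 11715/24487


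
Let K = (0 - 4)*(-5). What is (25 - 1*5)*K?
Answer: 400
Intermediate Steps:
K = 20 (K = -4*(-5) = 20)
(25 - 1*5)*K = (25 - 1*5)*20 = (25 - 5)*20 = 20*20 = 400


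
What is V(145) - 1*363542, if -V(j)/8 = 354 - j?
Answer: -365214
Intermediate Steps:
V(j) = -2832 + 8*j (V(j) = -8*(354 - j) = -2832 + 8*j)
V(145) - 1*363542 = (-2832 + 8*145) - 1*363542 = (-2832 + 1160) - 363542 = -1672 - 363542 = -365214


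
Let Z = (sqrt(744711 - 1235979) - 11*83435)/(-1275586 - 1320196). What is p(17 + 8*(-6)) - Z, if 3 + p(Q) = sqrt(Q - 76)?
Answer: -8705131/2595782 + I*sqrt(107) + I*sqrt(122817)/1297891 ≈ -3.3536 + 10.344*I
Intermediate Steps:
p(Q) = -3 + sqrt(-76 + Q) (p(Q) = -3 + sqrt(Q - 76) = -3 + sqrt(-76 + Q))
Z = 917785/2595782 - I*sqrt(122817)/1297891 (Z = (sqrt(-491268) - 917785)/(-2595782) = (2*I*sqrt(122817) - 917785)*(-1/2595782) = (-917785 + 2*I*sqrt(122817))*(-1/2595782) = 917785/2595782 - I*sqrt(122817)/1297891 ≈ 0.35357 - 0.00027002*I)
p(17 + 8*(-6)) - Z = (-3 + sqrt(-76 + (17 + 8*(-6)))) - (917785/2595782 - I*sqrt(122817)/1297891) = (-3 + sqrt(-76 + (17 - 48))) + (-917785/2595782 + I*sqrt(122817)/1297891) = (-3 + sqrt(-76 - 31)) + (-917785/2595782 + I*sqrt(122817)/1297891) = (-3 + sqrt(-107)) + (-917785/2595782 + I*sqrt(122817)/1297891) = (-3 + I*sqrt(107)) + (-917785/2595782 + I*sqrt(122817)/1297891) = -8705131/2595782 + I*sqrt(107) + I*sqrt(122817)/1297891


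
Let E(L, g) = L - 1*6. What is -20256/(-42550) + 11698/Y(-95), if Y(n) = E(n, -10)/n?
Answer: 23644143178/2148775 ≈ 11004.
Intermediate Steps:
E(L, g) = -6 + L (E(L, g) = L - 6 = -6 + L)
Y(n) = (-6 + n)/n
-20256/(-42550) + 11698/Y(-95) = -20256/(-42550) + 11698/(((-6 - 95)/(-95))) = -20256*(-1/42550) + 11698/((-1/95*(-101))) = 10128/21275 + 11698/(101/95) = 10128/21275 + 11698*(95/101) = 10128/21275 + 1111310/101 = 23644143178/2148775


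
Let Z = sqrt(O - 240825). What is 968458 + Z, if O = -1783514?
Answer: 968458 + I*sqrt(2024339) ≈ 9.6846e+5 + 1422.8*I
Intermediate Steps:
Z = I*sqrt(2024339) (Z = sqrt(-1783514 - 240825) = sqrt(-2024339) = I*sqrt(2024339) ≈ 1422.8*I)
968458 + Z = 968458 + I*sqrt(2024339)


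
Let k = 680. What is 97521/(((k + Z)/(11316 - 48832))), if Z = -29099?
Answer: 1219532612/9473 ≈ 1.2874e+5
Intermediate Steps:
97521/(((k + Z)/(11316 - 48832))) = 97521/(((680 - 29099)/(11316 - 48832))) = 97521/((-28419/(-37516))) = 97521/((-28419*(-1/37516))) = 97521/(28419/37516) = 97521*(37516/28419) = 1219532612/9473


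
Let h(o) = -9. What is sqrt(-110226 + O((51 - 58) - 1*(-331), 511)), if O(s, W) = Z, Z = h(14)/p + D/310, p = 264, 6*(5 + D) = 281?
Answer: I*sqrt(46141840002390)/20460 ≈ 332.0*I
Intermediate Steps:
D = 251/6 (D = -5 + (1/6)*281 = -5 + 281/6 = 251/6 ≈ 41.833)
Z = 4127/40920 (Z = -9/264 + (251/6)/310 = -9*1/264 + (251/6)*(1/310) = -3/88 + 251/1860 = 4127/40920 ≈ 0.10086)
O(s, W) = 4127/40920
sqrt(-110226 + O((51 - 58) - 1*(-331), 511)) = sqrt(-110226 + 4127/40920) = sqrt(-4510443793/40920) = I*sqrt(46141840002390)/20460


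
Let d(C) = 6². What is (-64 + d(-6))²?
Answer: 784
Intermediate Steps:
d(C) = 36
(-64 + d(-6))² = (-64 + 36)² = (-28)² = 784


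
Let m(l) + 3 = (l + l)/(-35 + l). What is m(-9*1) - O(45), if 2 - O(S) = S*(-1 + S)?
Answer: 43459/22 ≈ 1975.4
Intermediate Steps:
m(l) = -3 + 2*l/(-35 + l) (m(l) = -3 + (l + l)/(-35 + l) = -3 + (2*l)/(-35 + l) = -3 + 2*l/(-35 + l))
O(S) = 2 - S*(-1 + S)
m(-9*1) - O(45) = (105 - (-9))/(-35 - 9*1) - (2 + 45 - 1*45²) = (105 - 1*(-9))/(-35 - 9) - (2 + 45 - 1*2025) = (105 + 9)/(-44) - (2 + 45 - 2025) = -1/44*114 - 1*(-1978) = -57/22 + 1978 = 43459/22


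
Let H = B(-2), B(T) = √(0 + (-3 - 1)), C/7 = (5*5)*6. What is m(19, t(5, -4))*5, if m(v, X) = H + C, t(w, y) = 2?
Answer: 5250 + 10*I ≈ 5250.0 + 10.0*I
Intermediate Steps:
C = 1050 (C = 7*((5*5)*6) = 7*(25*6) = 7*150 = 1050)
B(T) = 2*I (B(T) = √(0 - 4) = √(-4) = 2*I)
H = 2*I ≈ 2.0*I
m(v, X) = 1050 + 2*I (m(v, X) = 2*I + 1050 = 1050 + 2*I)
m(19, t(5, -4))*5 = (1050 + 2*I)*5 = 5250 + 10*I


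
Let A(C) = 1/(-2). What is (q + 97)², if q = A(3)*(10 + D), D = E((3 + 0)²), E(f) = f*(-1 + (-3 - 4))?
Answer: 16384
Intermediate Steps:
E(f) = -8*f (E(f) = f*(-1 - 7) = f*(-8) = -8*f)
D = -72 (D = -8*(3 + 0)² = -8*3² = -8*9 = -72)
A(C) = -½
q = 31 (q = -(10 - 72)/2 = -½*(-62) = 31)
(q + 97)² = (31 + 97)² = 128² = 16384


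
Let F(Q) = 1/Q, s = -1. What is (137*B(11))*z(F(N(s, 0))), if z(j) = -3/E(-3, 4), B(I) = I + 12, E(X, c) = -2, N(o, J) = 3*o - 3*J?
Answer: 9453/2 ≈ 4726.5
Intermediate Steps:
N(o, J) = -3*J + 3*o
B(I) = 12 + I
z(j) = 3/2 (z(j) = -3/(-2) = -3*(-½) = 3/2)
(137*B(11))*z(F(N(s, 0))) = (137*(12 + 11))*(3/2) = (137*23)*(3/2) = 3151*(3/2) = 9453/2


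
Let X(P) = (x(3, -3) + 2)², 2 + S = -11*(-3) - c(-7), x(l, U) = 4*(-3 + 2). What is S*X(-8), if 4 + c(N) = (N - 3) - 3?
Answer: 192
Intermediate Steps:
x(l, U) = -4 (x(l, U) = 4*(-1) = -4)
c(N) = -10 + N (c(N) = -4 + ((N - 3) - 3) = -4 + ((-3 + N) - 3) = -4 + (-6 + N) = -10 + N)
S = 48 (S = -2 + (-11*(-3) - (-10 - 7)) = -2 + (33 - 1*(-17)) = -2 + (33 + 17) = -2 + 50 = 48)
X(P) = 4 (X(P) = (-4 + 2)² = (-2)² = 4)
S*X(-8) = 48*4 = 192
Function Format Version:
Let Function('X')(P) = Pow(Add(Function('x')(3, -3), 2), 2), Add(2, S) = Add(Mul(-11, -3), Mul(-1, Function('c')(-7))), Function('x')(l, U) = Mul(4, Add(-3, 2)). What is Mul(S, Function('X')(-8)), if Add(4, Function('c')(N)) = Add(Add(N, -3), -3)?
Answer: 192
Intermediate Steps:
Function('x')(l, U) = -4 (Function('x')(l, U) = Mul(4, -1) = -4)
Function('c')(N) = Add(-10, N) (Function('c')(N) = Add(-4, Add(Add(N, -3), -3)) = Add(-4, Add(Add(-3, N), -3)) = Add(-4, Add(-6, N)) = Add(-10, N))
S = 48 (S = Add(-2, Add(Mul(-11, -3), Mul(-1, Add(-10, -7)))) = Add(-2, Add(33, Mul(-1, -17))) = Add(-2, Add(33, 17)) = Add(-2, 50) = 48)
Function('X')(P) = 4 (Function('X')(P) = Pow(Add(-4, 2), 2) = Pow(-2, 2) = 4)
Mul(S, Function('X')(-8)) = Mul(48, 4) = 192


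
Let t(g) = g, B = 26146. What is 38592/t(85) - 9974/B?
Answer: 29652313/65365 ≈ 453.64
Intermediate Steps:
38592/t(85) - 9974/B = 38592/85 - 9974/26146 = 38592*(1/85) - 9974*1/26146 = 38592/85 - 4987/13073 = 29652313/65365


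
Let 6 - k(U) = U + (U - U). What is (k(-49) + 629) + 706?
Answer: 1390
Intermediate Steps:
k(U) = 6 - U (k(U) = 6 - (U + (U - U)) = 6 - (U + 0) = 6 - U)
(k(-49) + 629) + 706 = ((6 - 1*(-49)) + 629) + 706 = ((6 + 49) + 629) + 706 = (55 + 629) + 706 = 684 + 706 = 1390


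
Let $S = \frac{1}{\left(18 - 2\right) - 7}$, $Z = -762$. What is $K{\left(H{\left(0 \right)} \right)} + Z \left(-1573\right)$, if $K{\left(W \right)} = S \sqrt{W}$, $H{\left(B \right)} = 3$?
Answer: $1198626 + \frac{\sqrt{3}}{9} \approx 1.1986 \cdot 10^{6}$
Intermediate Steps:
$S = \frac{1}{9}$ ($S = \frac{1}{16 - 7} = \frac{1}{9} \approx 0.11111$)
$K{\left(W \right)} = \frac{\sqrt{W}}{9}$
$K{\left(H{\left(0 \right)} \right)} + Z \left(-1573\right) = \frac{\sqrt{3}}{9} - -1198626 = \frac{\sqrt{3}}{9} + 1198626 = 1198626 + \frac{\sqrt{3}}{9}$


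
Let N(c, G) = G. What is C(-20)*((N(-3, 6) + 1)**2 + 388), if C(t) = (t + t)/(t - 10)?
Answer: 1748/3 ≈ 582.67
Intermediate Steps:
C(t) = 2*t/(-10 + t) (C(t) = (2*t)/(-10 + t) = 2*t/(-10 + t))
C(-20)*((N(-3, 6) + 1)**2 + 388) = (2*(-20)/(-10 - 20))*((6 + 1)**2 + 388) = (2*(-20)/(-30))*(7**2 + 388) = (2*(-20)*(-1/30))*(49 + 388) = (4/3)*437 = 1748/3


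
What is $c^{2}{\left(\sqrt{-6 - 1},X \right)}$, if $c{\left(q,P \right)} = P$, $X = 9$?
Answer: $81$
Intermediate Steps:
$c^{2}{\left(\sqrt{-6 - 1},X \right)} = 9^{2} = 81$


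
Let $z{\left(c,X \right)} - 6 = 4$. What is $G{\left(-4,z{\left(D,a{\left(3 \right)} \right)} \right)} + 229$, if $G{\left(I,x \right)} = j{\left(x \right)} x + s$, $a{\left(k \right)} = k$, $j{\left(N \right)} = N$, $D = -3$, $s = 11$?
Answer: $340$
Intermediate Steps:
$z{\left(c,X \right)} = 10$ ($z{\left(c,X \right)} = 6 + 4 = 10$)
$G{\left(I,x \right)} = 11 + x^{2}$ ($G{\left(I,x \right)} = x x + 11 = x^{2} + 11 = 11 + x^{2}$)
$G{\left(-4,z{\left(D,a{\left(3 \right)} \right)} \right)} + 229 = \left(11 + 10^{2}\right) + 229 = \left(11 + 100\right) + 229 = 111 + 229 = 340$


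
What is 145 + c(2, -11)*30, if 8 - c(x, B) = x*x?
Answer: 265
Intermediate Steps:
c(x, B) = 8 - x² (c(x, B) = 8 - x*x = 8 - x²)
145 + c(2, -11)*30 = 145 + (8 - 1*2²)*30 = 145 + (8 - 1*4)*30 = 145 + (8 - 4)*30 = 145 + 4*30 = 145 + 120 = 265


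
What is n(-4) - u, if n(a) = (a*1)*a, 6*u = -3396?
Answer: 582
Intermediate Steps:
u = -566 (u = (1/6)*(-3396) = -566)
n(a) = a**2 (n(a) = a*a = a**2)
n(-4) - u = (-4)**2 - 1*(-566) = 16 + 566 = 582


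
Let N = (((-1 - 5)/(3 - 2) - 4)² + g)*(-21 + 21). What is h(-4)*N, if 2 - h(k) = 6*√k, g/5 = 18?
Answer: 0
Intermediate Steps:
g = 90 (g = 5*18 = 90)
h(k) = 2 - 6*√k
N = 0 (N = (((-1 - 5)/(3 - 2) - 4)² + 90)*(-21 + 21) = ((-6/1 - 4)² + 90)*0 = ((-6*1 - 4)² + 90)*0 = ((-6 - 4)² + 90)*0 = ((-10)² + 90)*0 = (100 + 90)*0 = 190*0 = 0)
h(-4)*N = (2 - 12*I)*0 = 0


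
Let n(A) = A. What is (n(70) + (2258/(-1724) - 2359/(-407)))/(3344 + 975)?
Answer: 26132335/1515252046 ≈ 0.017246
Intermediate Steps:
(n(70) + (2258/(-1724) - 2359/(-407)))/(3344 + 975) = (70 + (2258/(-1724) - 2359/(-407)))/(3344 + 975) = (70 + (2258*(-1/1724) - 2359*(-1/407)))/4319 = (70 + (-1129/862 + 2359/407))*(1/4319) = (70 + 1573955/350834)*(1/4319) = (26132335/350834)*(1/4319) = 26132335/1515252046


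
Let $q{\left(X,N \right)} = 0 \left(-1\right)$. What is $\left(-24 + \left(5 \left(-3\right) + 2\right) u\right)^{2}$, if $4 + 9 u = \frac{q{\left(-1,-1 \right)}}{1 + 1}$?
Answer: $\frac{26896}{81} \approx 332.05$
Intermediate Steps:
$q{\left(X,N \right)} = 0$
$u = - \frac{4}{9}$ ($u = - \frac{4}{9} + \frac{\frac{1}{1 + 1} \cdot 0}{9} = - \frac{4}{9} + \frac{\frac{1}{2} \cdot 0}{9} = - \frac{4}{9} + \frac{1}{9} \cdot 0 = - \frac{4}{9} + 0 = - \frac{4}{9} \approx -0.44444$)
$\left(-24 + \left(5 \left(-3\right) + 2\right) u\right)^{2} = \left(-24 + \left(5 \left(-3\right) + 2\right) \left(- \frac{4}{9}\right)\right)^{2} = \left(-24 + \left(-15 + 2\right) \left(- \frac{4}{9}\right)\right)^{2} = \left(-24 - - \frac{52}{9}\right)^{2} = \left(-24 + \frac{52}{9}\right)^{2} = \left(- \frac{164}{9}\right)^{2} = \frac{26896}{81}$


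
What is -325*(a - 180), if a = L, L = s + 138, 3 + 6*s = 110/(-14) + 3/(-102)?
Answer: 20334275/1428 ≈ 14240.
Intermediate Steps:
s = -2591/1428 (s = -½ + (110/(-14) + 3/(-102))/6 = -½ + (110*(-1/14) + 3*(-1/102))/6 = -½ + (-55/7 - 1/34)/6 = -½ + (⅙)*(-1877/238) = -½ - 1877/1428 = -2591/1428 ≈ -1.8144)
L = 194473/1428 (L = -2591/1428 + 138 = 194473/1428 ≈ 136.19)
a = 194473/1428 ≈ 136.19
-325*(a - 180) = -325*(194473/1428 - 180) = -325*(-62567/1428) = 20334275/1428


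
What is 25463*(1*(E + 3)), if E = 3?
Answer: 152778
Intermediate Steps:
25463*(1*(E + 3)) = 25463*(1*(3 + 3)) = 25463*(1*6) = 25463*6 = 152778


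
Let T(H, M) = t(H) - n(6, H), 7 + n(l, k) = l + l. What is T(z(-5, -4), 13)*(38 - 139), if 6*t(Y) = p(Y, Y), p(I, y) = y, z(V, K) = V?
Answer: 3535/6 ≈ 589.17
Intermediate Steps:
t(Y) = Y/6
n(l, k) = -7 + 2*l (n(l, k) = -7 + (l + l) = -7 + 2*l)
T(H, M) = -5 + H/6 (T(H, M) = H/6 - (-7 + 2*6) = H/6 - (-7 + 12) = H/6 - 1*5 = H/6 - 5 = -5 + H/6)
T(z(-5, -4), 13)*(38 - 139) = (-5 + (⅙)*(-5))*(38 - 139) = (-5 - ⅚)*(-101) = -35/6*(-101) = 3535/6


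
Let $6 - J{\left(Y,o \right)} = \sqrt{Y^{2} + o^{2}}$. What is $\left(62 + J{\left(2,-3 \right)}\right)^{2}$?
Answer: $\left(68 - \sqrt{13}\right)^{2} \approx 4146.6$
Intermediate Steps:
$J{\left(Y,o \right)} = 6 - \sqrt{Y^{2} + o^{2}}$
$\left(62 + J{\left(2,-3 \right)}\right)^{2} = \left(62 + \left(6 - \sqrt{2^{2} + \left(-3\right)^{2}}\right)\right)^{2} = \left(62 + \left(6 - \sqrt{4 + 9}\right)\right)^{2} = \left(62 + \left(6 - \sqrt{13}\right)\right)^{2} = \left(68 - \sqrt{13}\right)^{2}$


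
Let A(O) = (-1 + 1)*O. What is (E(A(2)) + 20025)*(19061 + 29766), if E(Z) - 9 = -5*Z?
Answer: 978200118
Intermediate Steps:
A(O) = 0 (A(O) = 0*O = 0)
E(Z) = 9 - 5*Z
(E(A(2)) + 20025)*(19061 + 29766) = ((9 - 5*0) + 20025)*(19061 + 29766) = ((9 + 0) + 20025)*48827 = (9 + 20025)*48827 = 20034*48827 = 978200118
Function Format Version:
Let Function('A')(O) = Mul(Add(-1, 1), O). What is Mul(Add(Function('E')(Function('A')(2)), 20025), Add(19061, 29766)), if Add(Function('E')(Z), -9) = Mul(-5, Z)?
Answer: 978200118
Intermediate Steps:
Function('A')(O) = 0 (Function('A')(O) = Mul(0, O) = 0)
Function('E')(Z) = Add(9, Mul(-5, Z))
Mul(Add(Function('E')(Function('A')(2)), 20025), Add(19061, 29766)) = Mul(Add(Add(9, Mul(-5, 0)), 20025), Add(19061, 29766)) = Mul(Add(Add(9, 0), 20025), 48827) = Mul(Add(9, 20025), 48827) = Mul(20034, 48827) = 978200118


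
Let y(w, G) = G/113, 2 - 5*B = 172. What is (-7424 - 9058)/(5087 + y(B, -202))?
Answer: -620822/191543 ≈ -3.2412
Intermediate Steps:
B = -34 (B = ⅖ - ⅕*172 = ⅖ - 172/5 = -34)
y(w, G) = G/113 (y(w, G) = G*(1/113) = G/113)
(-7424 - 9058)/(5087 + y(B, -202)) = (-7424 - 9058)/(5087 + (1/113)*(-202)) = -16482/(5087 - 202/113) = -16482/574629/113 = -16482*113/574629 = -620822/191543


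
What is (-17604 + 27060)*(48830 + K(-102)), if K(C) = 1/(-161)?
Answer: 74339563824/161 ≈ 4.6174e+8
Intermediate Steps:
K(C) = -1/161
(-17604 + 27060)*(48830 + K(-102)) = (-17604 + 27060)*(48830 - 1/161) = 9456*(7861629/161) = 74339563824/161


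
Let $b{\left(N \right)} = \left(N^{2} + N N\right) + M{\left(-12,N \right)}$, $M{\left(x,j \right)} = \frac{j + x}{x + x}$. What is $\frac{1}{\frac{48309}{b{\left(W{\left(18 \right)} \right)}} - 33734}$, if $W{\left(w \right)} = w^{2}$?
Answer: $- \frac{209939}{7082033917} \approx -2.9644 \cdot 10^{-5}$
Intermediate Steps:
$M{\left(x,j \right)} = \frac{j + x}{2 x}$
$b{\left(N \right)} = \frac{1}{2} + 2 N^{2} - \frac{N}{24}$ ($b{\left(N \right)} = \left(N^{2} + N N\right) + \frac{N - 12}{2 \left(-12\right)} = \left(N^{2} + N^{2}\right) + \frac{1}{2} \left(- \frac{1}{12}\right) \left(-12 + N\right) = 2 N^{2} - \left(- \frac{1}{2} + \frac{N}{24}\right) = \frac{1}{2} + 2 N^{2} - \frac{N}{24}$)
$\frac{1}{\frac{48309}{b{\left(W{\left(18 \right)} \right)}} - 33734} = \frac{1}{\frac{48309}{\frac{1}{2} + 2 \left(18^{2}\right)^{2} - \frac{18^{2}}{24}} - 33734} = \frac{1}{\frac{48309}{\frac{1}{2} + 2 \cdot 324^{2} - \frac{27}{2}} - 33734} = \frac{1}{\frac{48309}{\frac{1}{2} + 2 \cdot 104976 - \frac{27}{2}} - 33734} = \frac{1}{\frac{48309}{\frac{1}{2} + 209952 - \frac{27}{2}} - 33734} = \frac{1}{\frac{48309}{209939} - 33734} = \frac{1}{- \frac{7082033917}{209939}} = - \frac{209939}{7082033917}$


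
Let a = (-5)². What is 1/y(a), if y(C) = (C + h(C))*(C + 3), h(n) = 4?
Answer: 1/812 ≈ 0.0012315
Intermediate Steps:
a = 25
y(C) = (3 + C)*(4 + C) (y(C) = (C + 4)*(C + 3) = (4 + C)*(3 + C) = (3 + C)*(4 + C))
1/y(a) = 1/(12 + 25² + 7*25) = 1/(12 + 625 + 175) = 1/812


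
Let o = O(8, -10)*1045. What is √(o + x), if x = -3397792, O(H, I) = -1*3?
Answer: I*√3400927 ≈ 1844.2*I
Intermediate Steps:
O(H, I) = -3
o = -3135 (o = -3*1045 = -3135)
√(o + x) = √(-3135 - 3397792) = √(-3400927) = I*√3400927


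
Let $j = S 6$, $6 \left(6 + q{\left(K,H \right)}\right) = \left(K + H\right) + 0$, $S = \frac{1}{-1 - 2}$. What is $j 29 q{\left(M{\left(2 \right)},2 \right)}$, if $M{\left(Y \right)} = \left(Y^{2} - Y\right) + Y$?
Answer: $290$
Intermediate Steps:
$S = - \frac{1}{3}$ ($S = \frac{1}{-3} = - \frac{1}{3} \approx -0.33333$)
$M{\left(Y \right)} = Y^{2}$
$q{\left(K,H \right)} = -6 + \frac{H}{6} + \frac{K}{6}$ ($q{\left(K,H \right)} = -6 + \frac{\left(K + H\right) + 0}{6} = -6 + \frac{\left(H + K\right) + 0}{6} = -6 + \frac{H + K}{6} = -6 + \left(\frac{H}{6} + \frac{K}{6}\right) = -6 + \frac{H}{6} + \frac{K}{6}$)
$j = -2$ ($j = \left(- \frac{1}{3}\right) 6 = -2$)
$j 29 q{\left(M{\left(2 \right)},2 \right)} = - 2 \cdot 29 \left(-6 + \frac{1}{6} \cdot 2 + \frac{2^{2}}{6}\right) = - 2 \cdot 29 \left(-6 + \frac{1}{3} + \frac{1}{6} \cdot 4\right) = - 2 \cdot 29 \left(-6 + \frac{1}{3} + \frac{2}{3}\right) = - 2 \cdot 29 \left(-5\right) = \left(-2\right) \left(-145\right) = 290$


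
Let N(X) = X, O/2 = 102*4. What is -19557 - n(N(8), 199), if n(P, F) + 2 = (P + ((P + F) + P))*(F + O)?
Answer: -245900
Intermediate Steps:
O = 816 (O = 2*(102*4) = 2*408 = 816)
n(P, F) = -2 + (816 + F)*(F + 3*P) (n(P, F) = -2 + (P + ((P + F) + P))*(F + 816) = -2 + (P + ((F + P) + P))*(816 + F) = -2 + (P + (F + 2*P))*(816 + F) = -2 + (F + 3*P)*(816 + F) = -2 + (816 + F)*(F + 3*P))
-19557 - n(N(8), 199) = -19557 - (-2 + 199² + 816*199 + 2448*8 + 3*199*8) = -19557 - (-2 + 39601 + 162384 + 19584 + 4776) = -19557 - 1*226343 = -19557 - 226343 = -245900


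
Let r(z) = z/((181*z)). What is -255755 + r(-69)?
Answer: -46291654/181 ≈ -2.5576e+5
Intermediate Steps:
r(z) = 1/181 (r(z) = z*(1/(181*z)) = 1/181)
-255755 + r(-69) = -255755 + 1/181 = -46291654/181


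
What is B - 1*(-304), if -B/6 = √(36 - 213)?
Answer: 304 - 6*I*√177 ≈ 304.0 - 79.825*I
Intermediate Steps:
B = -6*I*√177 (B = -6*√(36 - 213) = -6*I*√177 ≈ -79.825*I)
B - 1*(-304) = -6*I*√177 - 1*(-304) = -6*I*√177 + 304 = 304 - 6*I*√177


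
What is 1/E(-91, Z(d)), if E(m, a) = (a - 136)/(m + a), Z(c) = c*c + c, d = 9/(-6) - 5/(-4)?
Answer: 1459/2179 ≈ 0.66957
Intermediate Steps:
d = -¼ (d = 9*(-⅙) - 5*(-¼) = -3/2 + 5/4 = -¼ ≈ -0.25000)
Z(c) = c + c² (Z(c) = c² + c = c + c²)
E(m, a) = (-136 + a)/(a + m)
1/E(-91, Z(d)) = 1/((-136 - (1 - ¼)/4)/(-(1 - ¼)/4 - 91)) = 1/((-136 - ¼*¾)/(-¼*¾ - 91)) = 1/((-136 - 3/16)/(-3/16 - 91)) = 1/(-2179/16/(-1459/16)) = 1/(-16/1459*(-2179/16)) = 1/(2179/1459) = 1459/2179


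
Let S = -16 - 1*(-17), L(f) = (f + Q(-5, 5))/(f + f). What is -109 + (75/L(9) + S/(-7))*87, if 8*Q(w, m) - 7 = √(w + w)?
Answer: 73469350/6251 - 939600*I*√10/6251 ≈ 11753.0 - 475.33*I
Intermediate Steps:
Q(w, m) = 7/8 + √2*√w/8 (Q(w, m) = 7/8 + √(w + w)/8 = 7/8 + √(2*w)/8 = 7/8 + (√2*√w)/8 = 7/8 + √2*√w/8)
L(f) = (7/8 + f + I*√10/8)/(2*f) (L(f) = (f + (7/8 + √2*√(-5)/8))/(f + f) = (f + (7/8 + √2*(I*√5)/8))/((2*f)) = (f + (7/8 + I*√10/8))*(1/(2*f)) = (7/8 + f + I*√10/8)*(1/(2*f)) = (7/8 + f + I*√10/8)/(2*f))
S = 1 (S = -16 + 17 = 1)
-109 + (75/L(9) + S/(-7))*87 = -109 + (75/(((1/16)*(7 + 8*9 + I*√10)/9)) + 1/(-7))*87 = -109 + (75/(((1/16)*(⅑)*(7 + 72 + I*√10))) + 1*(-⅐))*87 = -109 + (75/(((1/16)*(⅑)*(79 + I*√10))) - ⅐)*87 = -109 + (75/(79/144 + I*√10/144) - ⅐)*87 = -109 + (-⅐ + 75/(79/144 + I*√10/144))*87 = -109 + (-87/7 + 6525/(79/144 + I*√10/144)) = -850/7 + 6525/(79/144 + I*√10/144)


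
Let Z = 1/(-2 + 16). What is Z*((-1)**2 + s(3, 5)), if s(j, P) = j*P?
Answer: 8/7 ≈ 1.1429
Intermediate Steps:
s(j, P) = P*j
Z = 1/14 ≈ 0.071429
Z*((-1)**2 + s(3, 5)) = ((-1)**2 + 5*3)/14 = (1 + 15)/14 = (1/14)*16 = 8/7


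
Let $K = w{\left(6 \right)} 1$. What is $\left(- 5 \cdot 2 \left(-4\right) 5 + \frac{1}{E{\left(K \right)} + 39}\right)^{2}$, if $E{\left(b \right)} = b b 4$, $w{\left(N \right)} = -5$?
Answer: $\frac{772895601}{19321} \approx 40003.0$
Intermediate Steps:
$K = -5$ ($K = \left(-5\right) 1 = -5$)
$E{\left(b \right)} = 4 b^{2}$ ($E{\left(b \right)} = b^{2} \cdot 4 = 4 b^{2}$)
$\left(- 5 \cdot 2 \left(-4\right) 5 + \frac{1}{E{\left(K \right)} + 39}\right)^{2} = \left(- 5 \cdot 2 \left(-4\right) 5 + \frac{1}{4 \left(-5\right)^{2} + 39}\right)^{2} = \left(\left(-5\right) \left(-8\right) 5 + \frac{1}{4 \cdot 25 + 39}\right)^{2} = \left(40 \cdot 5 + \frac{1}{100 + 39}\right)^{2} = \left(200 + \frac{1}{139}\right)^{2} = \left(\frac{27801}{139}\right)^{2} = \frac{772895601}{19321}$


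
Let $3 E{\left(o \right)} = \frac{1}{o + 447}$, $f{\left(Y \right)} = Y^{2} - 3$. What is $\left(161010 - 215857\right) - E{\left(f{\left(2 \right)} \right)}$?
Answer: $- \frac{73714369}{1344} \approx -54847.0$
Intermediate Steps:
$f{\left(Y \right)} = -3 + Y^{2}$
$E{\left(o \right)} = \frac{1}{3 \left(447 + o\right)}$ ($E{\left(o \right)} = \frac{1}{3 \left(o + 447\right)} = \frac{1}{3 \left(447 + o\right)}$)
$\left(161010 - 215857\right) - E{\left(f{\left(2 \right)} \right)} = \left(161010 - 215857\right) - \frac{1}{3 \left(447 - \left(3 - 2^{2}\right)\right)} = -54847 - \frac{1}{3 \left(447 + \left(-3 + 4\right)\right)} = -54847 - \frac{1}{3 \left(447 + 1\right)} = -54847 - \frac{1}{3 \cdot 448} = -54847 - \frac{1}{3} \cdot \frac{1}{448} = -54847 - \frac{1}{1344} = - \frac{73714369}{1344}$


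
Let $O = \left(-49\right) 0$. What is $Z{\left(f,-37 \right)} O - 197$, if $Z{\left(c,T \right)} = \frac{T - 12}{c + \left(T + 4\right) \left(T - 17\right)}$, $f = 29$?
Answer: $-197$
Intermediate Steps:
$O = 0$
$Z{\left(c,T \right)} = \frac{-12 + T}{c + \left(-17 + T\right) \left(4 + T\right)}$ ($Z{\left(c,T \right)} = \frac{-12 + T}{c + \left(4 + T\right) \left(-17 + T\right)} = \frac{-12 + T}{c + \left(-17 + T\right) \left(4 + T\right)}$)
$Z{\left(f,-37 \right)} O - 197 = \frac{-12 - 37}{-68 + 29 + \left(-37\right)^{2} - -481} \cdot 0 - 197 = \frac{1}{-68 + 29 + 1369 + 481} \left(-49\right) 0 - 197 = \frac{1}{1811} \left(-49\right) 0 - 197 = \left(- \frac{49}{1811}\right) 0 - 197 = 0 - 197 = -197$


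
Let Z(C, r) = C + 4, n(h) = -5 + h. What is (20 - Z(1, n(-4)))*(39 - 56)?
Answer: -255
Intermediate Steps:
Z(C, r) = 4 + C
(20 - Z(1, n(-4)))*(39 - 56) = (20 - (4 + 1))*(39 - 56) = (20 - 1*5)*(-17) = (20 - 5)*(-17) = 15*(-17) = -255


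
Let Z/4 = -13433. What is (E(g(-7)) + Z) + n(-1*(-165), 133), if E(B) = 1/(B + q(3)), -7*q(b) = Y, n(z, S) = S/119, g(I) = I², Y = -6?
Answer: -318785206/5933 ≈ -53731.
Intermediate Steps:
Z = -53732 (Z = 4*(-13433) = -53732)
n(z, S) = S/119 (n(z, S) = S*(1/119) = S/119)
q(b) = 6/7 (q(b) = -⅐*(-6) = 6/7)
E(B) = 1/(6/7 + B) (E(B) = 1/(B + 6/7) = 1/(6/7 + B))
(E(g(-7)) + Z) + n(-1*(-165), 133) = (7/(6 + 7*(-7)²) - 53732) + (1/119)*133 = (7/(6 + 7*49) - 53732) + 19/17 = (7/(6 + 343) - 53732) + 19/17 = (7/349 - 53732) + 19/17 = -18752461/349 + 19/17 = -318785206/5933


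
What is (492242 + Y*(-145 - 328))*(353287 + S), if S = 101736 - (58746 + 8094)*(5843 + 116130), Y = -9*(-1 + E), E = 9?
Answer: -4290497237870506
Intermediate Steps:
Y = -72 (Y = -9*(-1 + 9) = -9*8 = -72)
S = -8152573584 (S = 101736 - 66840*121973 = 101736 - 1*8152675320 = 101736 - 8152675320 = -8152573584)
(492242 + Y*(-145 - 328))*(353287 + S) = (492242 - 72*(-145 - 328))*(353287 - 8152573584) = (492242 - 72*(-473))*(-8152220297) = (492242 + 34056)*(-8152220297) = 526298*(-8152220297) = -4290497237870506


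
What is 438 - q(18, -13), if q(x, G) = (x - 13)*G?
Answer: 503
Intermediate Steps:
q(x, G) = G*(-13 + x) (q(x, G) = (-13 + x)*G = G*(-13 + x))
438 - q(18, -13) = 438 - (-13)*(-13 + 18) = 438 - (-13)*5 = 438 - 1*(-65) = 438 + 65 = 503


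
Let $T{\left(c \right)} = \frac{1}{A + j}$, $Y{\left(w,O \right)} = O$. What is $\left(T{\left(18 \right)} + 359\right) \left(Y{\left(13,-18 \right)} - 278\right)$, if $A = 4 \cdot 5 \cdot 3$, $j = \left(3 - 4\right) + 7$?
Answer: $- \frac{3506860}{33} \approx -1.0627 \cdot 10^{5}$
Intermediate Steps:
$j = 6$ ($j = -1 + 7 = 6$)
$A = 60$ ($A = 20 \cdot 3 = 60$)
$T{\left(c \right)} = \frac{1}{66}$ ($T{\left(c \right)} = \frac{1}{60 + 6} = \frac{1}{66}$)
$\left(T{\left(18 \right)} + 359\right) \left(Y{\left(13,-18 \right)} - 278\right) = \left(\frac{1}{66} + 359\right) \left(-18 - 278\right) = \frac{23695}{66} \left(-296\right) = - \frac{3506860}{33}$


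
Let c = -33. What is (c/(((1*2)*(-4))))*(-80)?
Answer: -330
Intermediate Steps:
(c/(((1*2)*(-4))))*(-80) = -33/((1*2)*(-4))*(-80) = -33/(2*(-4))*(-80) = -33/(-8)*(-80) = -33*(-⅛)*(-80) = (33/8)*(-80) = -330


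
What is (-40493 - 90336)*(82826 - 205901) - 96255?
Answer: 16101682920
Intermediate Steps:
(-40493 - 90336)*(82826 - 205901) - 96255 = -130829*(-123075) - 96255 = 16101779175 - 96255 = 16101682920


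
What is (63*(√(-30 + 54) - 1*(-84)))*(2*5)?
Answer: 52920 + 1260*√6 ≈ 56006.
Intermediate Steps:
(63*(√(-30 + 54) - 1*(-84)))*(2*5) = (63*(√24 + 84))*10 = (63*(2*√6 + 84))*10 = (63*(84 + 2*√6))*10 = (5292 + 126*√6)*10 = 52920 + 1260*√6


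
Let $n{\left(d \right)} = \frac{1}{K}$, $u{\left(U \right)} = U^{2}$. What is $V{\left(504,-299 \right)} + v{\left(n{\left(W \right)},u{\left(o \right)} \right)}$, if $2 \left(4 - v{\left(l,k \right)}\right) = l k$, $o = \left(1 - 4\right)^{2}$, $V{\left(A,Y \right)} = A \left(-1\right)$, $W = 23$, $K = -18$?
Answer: $- \frac{1991}{4} \approx -497.75$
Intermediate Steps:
$V{\left(A,Y \right)} = - A$
$o = 9$ ($o = \left(-3\right)^{2} = 9$)
$n{\left(d \right)} = - \frac{1}{18}$ ($n{\left(d \right)} = \frac{1}{-18} = - \frac{1}{18}$)
$v{\left(l,k \right)} = 4 - \frac{k l}{2}$ ($v{\left(l,k \right)} = 4 - \frac{l k}{2} = 4 - \frac{k l}{2}$)
$V{\left(504,-299 \right)} + v{\left(n{\left(W \right)},u{\left(o \right)} \right)} = \left(-1\right) 504 + \left(4 - \frac{1}{2} \cdot 9^{2} \left(- \frac{1}{18}\right)\right) = -504 + \left(4 - \frac{81}{2} \left(- \frac{1}{18}\right)\right) = -504 + \left(4 + \frac{9}{4}\right) = -504 + \frac{25}{4} = - \frac{1991}{4}$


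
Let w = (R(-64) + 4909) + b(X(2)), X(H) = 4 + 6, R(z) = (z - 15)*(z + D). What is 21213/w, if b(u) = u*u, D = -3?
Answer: 7071/3434 ≈ 2.0591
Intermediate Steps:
R(z) = (-15 + z)*(-3 + z) (R(z) = (z - 15)*(z - 3) = (-15 + z)*(-3 + z))
X(H) = 10
b(u) = u**2
w = 10302 (w = ((45 + (-64)**2 - 18*(-64)) + 4909) + 10**2 = ((45 + 4096 + 1152) + 4909) + 100 = (5293 + 4909) + 100 = 10202 + 100 = 10302)
21213/w = 21213/10302 = 21213*(1/10302) = 7071/3434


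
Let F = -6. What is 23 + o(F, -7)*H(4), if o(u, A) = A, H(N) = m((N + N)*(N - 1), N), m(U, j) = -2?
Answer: 37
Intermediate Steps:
H(N) = -2
23 + o(F, -7)*H(4) = 23 - 7*(-2) = 23 + 14 = 37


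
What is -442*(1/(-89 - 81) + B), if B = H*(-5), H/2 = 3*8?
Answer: 530413/5 ≈ 1.0608e+5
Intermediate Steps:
H = 48 (H = 2*(3*8) = 2*24 = 48)
B = -240 (B = 48*(-5) = -240)
-442*(1/(-89 - 81) + B) = -442*(1/(-89 - 81) - 240) = -442*(1/(-170) - 240) = -442*(-1/170 - 240) = -442*(-40801/170) = 530413/5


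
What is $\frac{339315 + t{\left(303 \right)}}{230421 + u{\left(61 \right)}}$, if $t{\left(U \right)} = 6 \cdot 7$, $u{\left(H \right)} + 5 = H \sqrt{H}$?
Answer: $\frac{26064427504}{17697102025} - \frac{6900259 \sqrt{61}}{17697102025} \approx 1.4698$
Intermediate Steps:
$u{\left(H \right)} = -5 + H^{\frac{3}{2}}$ ($u{\left(H \right)} = -5 + H \sqrt{H} = -5 + H^{\frac{3}{2}}$)
$t{\left(U \right)} = 42$
$\frac{339315 + t{\left(303 \right)}}{230421 + u{\left(61 \right)}} = \frac{339315 + 42}{230421 - \left(5 - 61^{\frac{3}{2}}\right)} = \frac{339357}{230421 - \left(5 - 61 \sqrt{61}\right)} = \frac{339357}{230416 + 61 \sqrt{61}}$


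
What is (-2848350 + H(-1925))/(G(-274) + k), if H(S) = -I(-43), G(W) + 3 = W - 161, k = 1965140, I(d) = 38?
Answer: -1424194/982351 ≈ -1.4498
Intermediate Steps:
G(W) = -164 + W (G(W) = -3 + (W - 161) = -3 + (-161 + W) = -164 + W)
H(S) = -38 (H(S) = -1*38 = -38)
(-2848350 + H(-1925))/(G(-274) + k) = (-2848350 - 38)/((-164 - 274) + 1965140) = -2848388/(-438 + 1965140) = -2848388/1964702 = -2848388*1/1964702 = -1424194/982351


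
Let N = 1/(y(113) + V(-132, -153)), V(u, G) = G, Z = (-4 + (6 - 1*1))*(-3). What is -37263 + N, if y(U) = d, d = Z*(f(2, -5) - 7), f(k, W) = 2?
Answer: -5142295/138 ≈ -37263.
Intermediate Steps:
Z = -3 (Z = (-4 + (6 - 1))*(-3) = (-4 + 5)*(-3) = 1*(-3) = -3)
d = 15 (d = -3*(2 - 7) = -3*(-5) = 15)
y(U) = 15
N = -1/138 (N = 1/(15 - 153) = 1/(-138) = -1/138 ≈ -0.0072464)
-37263 + N = -37263 - 1/138 = -5142295/138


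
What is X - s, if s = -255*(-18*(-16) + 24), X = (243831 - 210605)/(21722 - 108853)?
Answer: 6932109134/87131 ≈ 79560.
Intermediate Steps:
X = -33226/87131 (X = 33226/(-87131) = 33226*(-1/87131) = -33226/87131 ≈ -0.38133)
s = -79560 (s = -255*(288 + 24) = -255*312 = -79560)
X - s = -33226/87131 - 1*(-79560) = -33226/87131 + 79560 = 6932109134/87131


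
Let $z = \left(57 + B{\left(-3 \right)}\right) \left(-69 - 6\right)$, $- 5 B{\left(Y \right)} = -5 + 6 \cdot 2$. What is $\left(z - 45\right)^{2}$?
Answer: $17766225$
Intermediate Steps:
$B{\left(Y \right)} = - \frac{7}{5}$ ($B{\left(Y \right)} = - \frac{-5 + 6 \cdot 2}{5} = - \frac{-5 + 12}{5} = \left(- \frac{1}{5}\right) 7 = - \frac{7}{5}$)
$z = -4170$ ($z = \left(57 - \frac{7}{5}\right) \left(-69 - 6\right) = \frac{278 \left(-69 - 6\right)}{5} = \frac{278}{5} \left(-75\right) = -4170$)
$\left(z - 45\right)^{2} = \left(-4170 - 45\right)^{2} = \left(-4215\right)^{2} = 17766225$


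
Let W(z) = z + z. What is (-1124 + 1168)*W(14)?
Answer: 1232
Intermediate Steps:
W(z) = 2*z
(-1124 + 1168)*W(14) = (-1124 + 1168)*(2*14) = 44*28 = 1232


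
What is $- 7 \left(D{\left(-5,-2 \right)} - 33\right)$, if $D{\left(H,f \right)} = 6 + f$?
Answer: $203$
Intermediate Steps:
$- 7 \left(D{\left(-5,-2 \right)} - 33\right) = - 7 \left(\left(6 - 2\right) - 33\right) = - 7 \left(4 - 33\right) = \left(-7\right) \left(-29\right) = 203$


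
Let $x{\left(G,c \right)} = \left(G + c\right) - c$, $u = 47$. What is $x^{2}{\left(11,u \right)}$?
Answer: $121$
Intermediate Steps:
$x{\left(G,c \right)} = G$
$x^{2}{\left(11,u \right)} = 11^{2} = 121$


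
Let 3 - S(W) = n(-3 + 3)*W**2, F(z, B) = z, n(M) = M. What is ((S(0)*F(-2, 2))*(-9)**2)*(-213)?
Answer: 103518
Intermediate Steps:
S(W) = 3 (S(W) = 3 - (-3 + 3)*W**2 = 3 - 0*W**2 = 3 - 1*0 = 3 + 0 = 3)
((S(0)*F(-2, 2))*(-9)**2)*(-213) = ((3*(-2))*(-9)**2)*(-213) = -6*81*(-213) = -486*(-213) = 103518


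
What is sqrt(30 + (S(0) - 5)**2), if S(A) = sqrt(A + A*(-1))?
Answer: sqrt(55) ≈ 7.4162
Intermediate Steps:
S(A) = 0 (S(A) = sqrt(A - A) = sqrt(0) = 0)
sqrt(30 + (S(0) - 5)**2) = sqrt(30 + (0 - 5)**2) = sqrt(30 + (-5)**2) = sqrt(30 + 25) = sqrt(55)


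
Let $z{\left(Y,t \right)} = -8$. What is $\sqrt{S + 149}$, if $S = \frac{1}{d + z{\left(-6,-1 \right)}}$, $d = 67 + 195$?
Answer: $\frac{\sqrt{9613138}}{254} \approx 12.207$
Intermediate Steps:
$d = 262$
$S = \frac{1}{254}$ ($S = \frac{1}{262 - 8} = \frac{1}{254} \approx 0.003937$)
$\sqrt{S + 149} = \sqrt{\frac{1}{254} + 149} = \sqrt{\frac{37847}{254}} = \frac{\sqrt{9613138}}{254}$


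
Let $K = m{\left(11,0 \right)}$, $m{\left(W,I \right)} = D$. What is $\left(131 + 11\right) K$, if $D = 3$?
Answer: $426$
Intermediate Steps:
$m{\left(W,I \right)} = 3$
$K = 3$
$\left(131 + 11\right) K = \left(131 + 11\right) 3 = 142 \cdot 3 = 426$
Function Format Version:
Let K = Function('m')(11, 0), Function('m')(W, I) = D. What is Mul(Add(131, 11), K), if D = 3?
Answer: 426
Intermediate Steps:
Function('m')(W, I) = 3
K = 3
Mul(Add(131, 11), K) = Mul(Add(131, 11), 3) = Mul(142, 3) = 426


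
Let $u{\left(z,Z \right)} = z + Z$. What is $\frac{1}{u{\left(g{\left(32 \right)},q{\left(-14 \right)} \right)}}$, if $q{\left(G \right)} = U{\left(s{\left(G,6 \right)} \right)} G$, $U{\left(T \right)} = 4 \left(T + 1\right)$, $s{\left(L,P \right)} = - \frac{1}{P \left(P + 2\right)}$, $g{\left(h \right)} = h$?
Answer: $- \frac{6}{137} \approx -0.043796$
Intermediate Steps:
$s{\left(L,P \right)} = - \frac{1}{P \left(2 + P\right)}$
$U{\left(T \right)} = 4 + 4 T$ ($U{\left(T \right)} = 4 \left(1 + T\right) = 4 + 4 T$)
$q{\left(G \right)} = \frac{47 G}{12}$ ($q{\left(G \right)} = \left(4 + 4 \left(- \frac{1}{6 \left(2 + 6\right)}\right)\right) G = \left(4 + 4 \left(\left(-1\right) \frac{1}{6} \cdot \frac{1}{8}\right)\right) G = \left(4 + 4 \left(- \frac{1}{48}\right)\right) G = \left(4 - \frac{1}{12}\right) G = \frac{47 G}{12}$)
$u{\left(z,Z \right)} = Z + z$
$\frac{1}{u{\left(g{\left(32 \right)},q{\left(-14 \right)} \right)}} = \frac{1}{\frac{47}{12} \left(-14\right) + 32} = \frac{1}{- \frac{329}{6} + 32} = \frac{1}{- \frac{137}{6}} = - \frac{6}{137}$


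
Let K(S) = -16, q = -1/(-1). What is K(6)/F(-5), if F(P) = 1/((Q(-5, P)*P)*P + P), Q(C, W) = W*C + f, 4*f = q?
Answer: -10020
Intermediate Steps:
q = 1 (q = -1*(-1) = 1)
f = 1/4 (f = (1/4)*1 = 1/4 ≈ 0.25000)
Q(C, W) = 1/4 + C*W (Q(C, W) = W*C + 1/4 = C*W + 1/4 = 1/4 + C*W)
F(P) = 1/(P + P**2*(1/4 - 5*P)) (F(P) = 1/(((1/4 - 5*P)*P)*P + P) = 1/((P*(1/4 - 5*P))*P + P) = 1/(P**2*(1/4 - 5*P) + P) = 1/(P + P**2*(1/4 - 5*P)))
K(6)/F(-5) = -(-80 - 100*(-1 + 20*(-5))) = -(-80 - 100*(-1 - 100)) = -16/((-4*(-1/5)/(-4 - 5*(-101)))) = -16/((-4*(-1/5)/(-4 + 505))) = -16/((-4*(-1/5)/501)) = -16/((-4*(-1/5)*1/501)) = -16/4/2505 = -16*2505/4 = -10020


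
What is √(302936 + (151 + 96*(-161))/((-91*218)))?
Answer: √119219628592974/19838 ≈ 550.40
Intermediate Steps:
√(302936 + (151 + 96*(-161))/((-91*218))) = √(302936 + (151 - 15456)/(-19838)) = √(302936 - 15305*(-1/19838)) = √(302936 + 15305/19838) = √(6009659673/19838) = √119219628592974/19838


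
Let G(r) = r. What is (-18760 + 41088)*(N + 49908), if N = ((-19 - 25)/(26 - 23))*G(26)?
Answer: 3317494240/3 ≈ 1.1058e+9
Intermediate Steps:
N = -1144/3 (N = ((-19 - 25)/(26 - 23))*26 = -44/3*26 = -1144/3 ≈ -381.33)
(-18760 + 41088)*(N + 49908) = (-18760 + 41088)*(-1144/3 + 49908) = 22328*(148580/3) = 3317494240/3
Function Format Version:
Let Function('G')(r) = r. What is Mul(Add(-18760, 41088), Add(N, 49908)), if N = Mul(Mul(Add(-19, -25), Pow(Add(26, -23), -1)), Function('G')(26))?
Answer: Rational(3317494240, 3) ≈ 1.1058e+9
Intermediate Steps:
N = Rational(-1144, 3) (N = Mul(Mul(Add(-19, -25), Pow(Add(26, -23), -1)), 26) = Mul(Mul(-44, Pow(3, -1)), 26) = Mul(Mul(-44, Rational(1, 3)), 26) = Mul(Rational(-44, 3), 26) = Rational(-1144, 3) ≈ -381.33)
Mul(Add(-18760, 41088), Add(N, 49908)) = Mul(Add(-18760, 41088), Add(Rational(-1144, 3), 49908)) = Mul(22328, Rational(148580, 3)) = Rational(3317494240, 3)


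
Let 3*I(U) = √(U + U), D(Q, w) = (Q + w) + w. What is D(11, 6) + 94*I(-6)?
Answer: 23 + 188*I*√3/3 ≈ 23.0 + 108.54*I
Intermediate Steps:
D(Q, w) = Q + 2*w
I(U) = √2*√U/3 (I(U) = √(U + U)/3 = √(2*U)/3 = (√2*√U)/3 = √2*√U/3)
D(11, 6) + 94*I(-6) = (11 + 2*6) + 94*(√2*√(-6)/3) = (11 + 12) + 94*(√2*(I*√6)/3) = 23 + 94*(2*I*√3/3) = 23 + 188*I*√3/3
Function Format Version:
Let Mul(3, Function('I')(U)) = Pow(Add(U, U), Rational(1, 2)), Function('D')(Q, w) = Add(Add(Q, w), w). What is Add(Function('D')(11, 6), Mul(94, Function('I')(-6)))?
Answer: Add(23, Mul(Rational(188, 3), I, Pow(3, Rational(1, 2)))) ≈ Add(23.000, Mul(108.54, I))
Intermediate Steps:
Function('D')(Q, w) = Add(Q, Mul(2, w))
Function('I')(U) = Mul(Rational(1, 3), Pow(2, Rational(1, 2)), Pow(U, Rational(1, 2))) (Function('I')(U) = Mul(Rational(1, 3), Pow(Add(U, U), Rational(1, 2))) = Mul(Rational(1, 3), Pow(Mul(2, U), Rational(1, 2))) = Mul(Rational(1, 3), Mul(Pow(2, Rational(1, 2)), Pow(U, Rational(1, 2)))) = Mul(Rational(1, 3), Pow(2, Rational(1, 2)), Pow(U, Rational(1, 2))))
Add(Function('D')(11, 6), Mul(94, Function('I')(-6))) = Add(Add(11, Mul(2, 6)), Mul(94, Mul(Rational(1, 3), Pow(2, Rational(1, 2)), Pow(-6, Rational(1, 2))))) = Add(Add(11, 12), Mul(94, Mul(Rational(1, 3), Pow(2, Rational(1, 2)), Mul(I, Pow(6, Rational(1, 2)))))) = Add(23, Mul(94, Mul(Rational(2, 3), I, Pow(3, Rational(1, 2))))) = Add(23, Mul(Rational(188, 3), I, Pow(3, Rational(1, 2))))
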